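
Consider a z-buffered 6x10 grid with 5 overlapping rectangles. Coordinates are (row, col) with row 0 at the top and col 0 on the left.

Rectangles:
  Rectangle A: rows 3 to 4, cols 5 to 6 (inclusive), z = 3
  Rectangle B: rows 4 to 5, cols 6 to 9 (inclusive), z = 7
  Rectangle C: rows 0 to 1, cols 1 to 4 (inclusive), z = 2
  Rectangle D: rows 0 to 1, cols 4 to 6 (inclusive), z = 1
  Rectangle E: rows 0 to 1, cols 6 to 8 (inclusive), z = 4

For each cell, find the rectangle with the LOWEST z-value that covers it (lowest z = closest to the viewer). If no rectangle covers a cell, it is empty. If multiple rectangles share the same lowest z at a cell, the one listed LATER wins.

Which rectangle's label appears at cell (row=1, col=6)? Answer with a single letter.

Check cell (1,6):
  A: rows 3-4 cols 5-6 -> outside (row miss)
  B: rows 4-5 cols 6-9 -> outside (row miss)
  C: rows 0-1 cols 1-4 -> outside (col miss)
  D: rows 0-1 cols 4-6 z=1 -> covers; best now D (z=1)
  E: rows 0-1 cols 6-8 z=4 -> covers; best now D (z=1)
Winner: D at z=1

Answer: D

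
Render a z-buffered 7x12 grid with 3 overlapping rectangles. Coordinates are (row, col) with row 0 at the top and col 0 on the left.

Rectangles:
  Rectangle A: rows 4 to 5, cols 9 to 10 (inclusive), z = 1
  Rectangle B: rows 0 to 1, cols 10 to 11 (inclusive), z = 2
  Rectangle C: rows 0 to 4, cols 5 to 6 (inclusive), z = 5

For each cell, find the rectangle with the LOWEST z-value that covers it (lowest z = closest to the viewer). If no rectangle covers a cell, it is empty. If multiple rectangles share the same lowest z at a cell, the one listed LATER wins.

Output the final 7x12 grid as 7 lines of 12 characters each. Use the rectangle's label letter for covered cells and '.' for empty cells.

.....CC...BB
.....CC...BB
.....CC.....
.....CC.....
.....CC..AA.
.........AA.
............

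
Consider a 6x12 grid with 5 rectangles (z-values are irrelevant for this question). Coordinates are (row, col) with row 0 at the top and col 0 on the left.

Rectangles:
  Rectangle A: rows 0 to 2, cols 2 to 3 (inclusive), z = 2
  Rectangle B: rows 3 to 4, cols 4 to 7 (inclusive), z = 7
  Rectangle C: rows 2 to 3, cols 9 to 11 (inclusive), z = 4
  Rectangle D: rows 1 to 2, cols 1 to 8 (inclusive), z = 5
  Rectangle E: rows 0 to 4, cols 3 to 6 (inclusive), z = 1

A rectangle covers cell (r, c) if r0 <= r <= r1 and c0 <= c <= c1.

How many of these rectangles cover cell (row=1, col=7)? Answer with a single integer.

Answer: 1

Derivation:
Check cell (1,7):
  A: rows 0-2 cols 2-3 -> outside (col miss)
  B: rows 3-4 cols 4-7 -> outside (row miss)
  C: rows 2-3 cols 9-11 -> outside (row miss)
  D: rows 1-2 cols 1-8 -> covers
  E: rows 0-4 cols 3-6 -> outside (col miss)
Count covering = 1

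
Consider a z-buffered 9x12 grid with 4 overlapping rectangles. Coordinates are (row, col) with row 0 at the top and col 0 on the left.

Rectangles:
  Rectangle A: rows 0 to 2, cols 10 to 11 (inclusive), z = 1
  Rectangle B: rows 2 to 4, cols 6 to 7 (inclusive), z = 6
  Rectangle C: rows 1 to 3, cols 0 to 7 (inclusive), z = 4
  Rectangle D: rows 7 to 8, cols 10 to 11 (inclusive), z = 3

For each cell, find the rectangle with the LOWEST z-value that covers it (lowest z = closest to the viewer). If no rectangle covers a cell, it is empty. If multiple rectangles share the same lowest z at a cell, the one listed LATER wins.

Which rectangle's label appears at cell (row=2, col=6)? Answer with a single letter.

Answer: C

Derivation:
Check cell (2,6):
  A: rows 0-2 cols 10-11 -> outside (col miss)
  B: rows 2-4 cols 6-7 z=6 -> covers; best now B (z=6)
  C: rows 1-3 cols 0-7 z=4 -> covers; best now C (z=4)
  D: rows 7-8 cols 10-11 -> outside (row miss)
Winner: C at z=4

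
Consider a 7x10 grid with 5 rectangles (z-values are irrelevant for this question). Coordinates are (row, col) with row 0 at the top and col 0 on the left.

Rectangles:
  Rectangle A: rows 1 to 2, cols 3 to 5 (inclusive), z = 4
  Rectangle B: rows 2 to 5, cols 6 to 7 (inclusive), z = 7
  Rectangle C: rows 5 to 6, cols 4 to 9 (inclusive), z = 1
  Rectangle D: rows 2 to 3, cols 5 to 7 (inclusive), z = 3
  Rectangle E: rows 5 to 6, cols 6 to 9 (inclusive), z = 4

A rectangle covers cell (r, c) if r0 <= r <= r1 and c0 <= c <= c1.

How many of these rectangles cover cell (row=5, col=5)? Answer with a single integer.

Answer: 1

Derivation:
Check cell (5,5):
  A: rows 1-2 cols 3-5 -> outside (row miss)
  B: rows 2-5 cols 6-7 -> outside (col miss)
  C: rows 5-6 cols 4-9 -> covers
  D: rows 2-3 cols 5-7 -> outside (row miss)
  E: rows 5-6 cols 6-9 -> outside (col miss)
Count covering = 1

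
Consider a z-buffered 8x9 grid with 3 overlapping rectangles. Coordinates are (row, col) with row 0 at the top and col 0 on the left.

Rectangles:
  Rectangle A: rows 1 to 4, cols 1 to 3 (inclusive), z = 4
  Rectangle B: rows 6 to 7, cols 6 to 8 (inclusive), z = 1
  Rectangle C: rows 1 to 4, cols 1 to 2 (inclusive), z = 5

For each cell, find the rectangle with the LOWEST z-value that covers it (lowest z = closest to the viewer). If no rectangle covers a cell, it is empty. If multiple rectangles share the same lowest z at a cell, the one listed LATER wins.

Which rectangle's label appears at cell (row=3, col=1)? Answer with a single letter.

Check cell (3,1):
  A: rows 1-4 cols 1-3 z=4 -> covers; best now A (z=4)
  B: rows 6-7 cols 6-8 -> outside (row miss)
  C: rows 1-4 cols 1-2 z=5 -> covers; best now A (z=4)
Winner: A at z=4

Answer: A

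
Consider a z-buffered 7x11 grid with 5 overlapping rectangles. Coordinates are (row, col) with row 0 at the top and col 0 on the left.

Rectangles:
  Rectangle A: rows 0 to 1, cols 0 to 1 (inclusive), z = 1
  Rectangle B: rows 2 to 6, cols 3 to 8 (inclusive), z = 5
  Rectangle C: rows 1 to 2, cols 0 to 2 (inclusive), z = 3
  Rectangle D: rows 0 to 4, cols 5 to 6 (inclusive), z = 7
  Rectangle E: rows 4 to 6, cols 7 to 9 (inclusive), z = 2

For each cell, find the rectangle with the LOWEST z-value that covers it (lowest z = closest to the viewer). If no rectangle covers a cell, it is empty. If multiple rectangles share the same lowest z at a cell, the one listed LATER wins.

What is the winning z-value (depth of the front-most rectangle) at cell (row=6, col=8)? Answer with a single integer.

Check cell (6,8):
  A: rows 0-1 cols 0-1 -> outside (row miss)
  B: rows 2-6 cols 3-8 z=5 -> covers; best now B (z=5)
  C: rows 1-2 cols 0-2 -> outside (row miss)
  D: rows 0-4 cols 5-6 -> outside (row miss)
  E: rows 4-6 cols 7-9 z=2 -> covers; best now E (z=2)
Winner: E at z=2

Answer: 2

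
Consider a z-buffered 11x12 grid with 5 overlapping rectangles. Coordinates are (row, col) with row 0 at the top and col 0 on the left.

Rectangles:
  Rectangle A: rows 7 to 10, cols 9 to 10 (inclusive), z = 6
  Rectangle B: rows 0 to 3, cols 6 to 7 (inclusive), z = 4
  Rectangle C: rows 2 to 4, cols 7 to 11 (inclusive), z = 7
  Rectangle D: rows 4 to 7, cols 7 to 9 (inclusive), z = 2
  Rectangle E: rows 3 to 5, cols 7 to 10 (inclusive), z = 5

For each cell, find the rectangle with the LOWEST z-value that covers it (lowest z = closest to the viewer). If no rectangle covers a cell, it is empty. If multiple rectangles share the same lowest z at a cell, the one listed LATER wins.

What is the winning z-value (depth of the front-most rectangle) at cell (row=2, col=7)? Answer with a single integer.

Answer: 4

Derivation:
Check cell (2,7):
  A: rows 7-10 cols 9-10 -> outside (row miss)
  B: rows 0-3 cols 6-7 z=4 -> covers; best now B (z=4)
  C: rows 2-4 cols 7-11 z=7 -> covers; best now B (z=4)
  D: rows 4-7 cols 7-9 -> outside (row miss)
  E: rows 3-5 cols 7-10 -> outside (row miss)
Winner: B at z=4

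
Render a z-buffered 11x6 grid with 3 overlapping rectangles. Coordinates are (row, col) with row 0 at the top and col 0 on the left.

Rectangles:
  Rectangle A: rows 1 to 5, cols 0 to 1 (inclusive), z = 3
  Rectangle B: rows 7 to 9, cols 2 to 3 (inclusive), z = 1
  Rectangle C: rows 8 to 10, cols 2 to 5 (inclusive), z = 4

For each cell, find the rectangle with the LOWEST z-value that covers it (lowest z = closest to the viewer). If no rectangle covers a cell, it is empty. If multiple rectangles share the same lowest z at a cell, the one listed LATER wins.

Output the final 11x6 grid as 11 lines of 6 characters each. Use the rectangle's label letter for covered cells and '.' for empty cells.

......
AA....
AA....
AA....
AA....
AA....
......
..BB..
..BBCC
..BBCC
..CCCC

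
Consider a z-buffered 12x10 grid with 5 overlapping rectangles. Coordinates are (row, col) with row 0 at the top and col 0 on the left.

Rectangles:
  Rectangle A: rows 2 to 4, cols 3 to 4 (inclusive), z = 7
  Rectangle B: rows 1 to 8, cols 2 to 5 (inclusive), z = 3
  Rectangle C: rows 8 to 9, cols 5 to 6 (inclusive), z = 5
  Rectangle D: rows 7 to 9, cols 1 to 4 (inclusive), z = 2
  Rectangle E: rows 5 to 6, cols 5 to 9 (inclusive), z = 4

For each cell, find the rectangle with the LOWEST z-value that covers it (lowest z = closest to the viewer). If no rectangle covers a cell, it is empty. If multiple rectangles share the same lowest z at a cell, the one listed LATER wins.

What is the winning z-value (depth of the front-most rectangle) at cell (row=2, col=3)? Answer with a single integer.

Check cell (2,3):
  A: rows 2-4 cols 3-4 z=7 -> covers; best now A (z=7)
  B: rows 1-8 cols 2-5 z=3 -> covers; best now B (z=3)
  C: rows 8-9 cols 5-6 -> outside (row miss)
  D: rows 7-9 cols 1-4 -> outside (row miss)
  E: rows 5-6 cols 5-9 -> outside (row miss)
Winner: B at z=3

Answer: 3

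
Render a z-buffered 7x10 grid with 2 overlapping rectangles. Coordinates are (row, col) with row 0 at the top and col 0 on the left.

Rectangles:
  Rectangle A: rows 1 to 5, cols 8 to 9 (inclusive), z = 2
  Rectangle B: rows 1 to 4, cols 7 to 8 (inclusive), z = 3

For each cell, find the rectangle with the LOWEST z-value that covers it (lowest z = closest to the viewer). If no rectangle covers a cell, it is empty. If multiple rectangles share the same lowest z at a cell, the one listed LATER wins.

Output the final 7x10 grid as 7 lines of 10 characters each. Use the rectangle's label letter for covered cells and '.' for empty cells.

..........
.......BAA
.......BAA
.......BAA
.......BAA
........AA
..........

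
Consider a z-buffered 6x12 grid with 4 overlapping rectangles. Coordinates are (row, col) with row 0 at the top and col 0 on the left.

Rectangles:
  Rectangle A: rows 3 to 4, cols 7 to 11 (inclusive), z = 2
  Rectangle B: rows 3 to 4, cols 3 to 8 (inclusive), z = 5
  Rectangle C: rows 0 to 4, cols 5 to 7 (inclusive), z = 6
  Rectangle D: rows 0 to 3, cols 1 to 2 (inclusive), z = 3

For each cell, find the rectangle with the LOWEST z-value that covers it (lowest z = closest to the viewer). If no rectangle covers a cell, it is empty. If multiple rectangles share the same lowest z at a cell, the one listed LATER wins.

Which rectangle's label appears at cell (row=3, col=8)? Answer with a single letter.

Check cell (3,8):
  A: rows 3-4 cols 7-11 z=2 -> covers; best now A (z=2)
  B: rows 3-4 cols 3-8 z=5 -> covers; best now A (z=2)
  C: rows 0-4 cols 5-7 -> outside (col miss)
  D: rows 0-3 cols 1-2 -> outside (col miss)
Winner: A at z=2

Answer: A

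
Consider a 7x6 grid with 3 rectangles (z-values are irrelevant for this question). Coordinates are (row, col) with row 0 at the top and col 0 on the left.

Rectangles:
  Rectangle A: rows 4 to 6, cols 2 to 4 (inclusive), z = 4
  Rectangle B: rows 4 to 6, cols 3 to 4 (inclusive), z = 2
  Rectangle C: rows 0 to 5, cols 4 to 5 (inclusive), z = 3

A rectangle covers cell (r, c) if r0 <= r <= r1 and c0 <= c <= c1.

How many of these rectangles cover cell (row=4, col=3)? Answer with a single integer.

Answer: 2

Derivation:
Check cell (4,3):
  A: rows 4-6 cols 2-4 -> covers
  B: rows 4-6 cols 3-4 -> covers
  C: rows 0-5 cols 4-5 -> outside (col miss)
Count covering = 2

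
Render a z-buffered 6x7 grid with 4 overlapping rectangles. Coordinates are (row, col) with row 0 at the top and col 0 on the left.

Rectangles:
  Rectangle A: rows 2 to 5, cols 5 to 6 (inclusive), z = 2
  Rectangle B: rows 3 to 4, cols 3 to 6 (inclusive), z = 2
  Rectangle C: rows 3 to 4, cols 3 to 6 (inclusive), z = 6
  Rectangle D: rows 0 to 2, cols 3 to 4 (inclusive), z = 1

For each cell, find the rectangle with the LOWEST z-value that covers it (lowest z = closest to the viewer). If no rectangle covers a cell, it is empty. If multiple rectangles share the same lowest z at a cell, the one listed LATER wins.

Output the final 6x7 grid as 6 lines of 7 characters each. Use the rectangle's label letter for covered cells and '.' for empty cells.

...DD..
...DD..
...DDAA
...BBBB
...BBBB
.....AA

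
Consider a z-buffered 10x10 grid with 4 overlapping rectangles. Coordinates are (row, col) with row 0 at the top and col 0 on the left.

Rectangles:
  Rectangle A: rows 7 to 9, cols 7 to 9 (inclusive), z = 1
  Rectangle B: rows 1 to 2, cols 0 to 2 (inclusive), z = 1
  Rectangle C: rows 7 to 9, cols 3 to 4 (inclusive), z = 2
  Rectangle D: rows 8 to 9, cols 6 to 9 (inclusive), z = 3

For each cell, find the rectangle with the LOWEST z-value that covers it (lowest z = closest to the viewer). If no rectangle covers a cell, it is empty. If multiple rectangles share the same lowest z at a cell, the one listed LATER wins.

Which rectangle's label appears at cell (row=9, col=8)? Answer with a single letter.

Answer: A

Derivation:
Check cell (9,8):
  A: rows 7-9 cols 7-9 z=1 -> covers; best now A (z=1)
  B: rows 1-2 cols 0-2 -> outside (row miss)
  C: rows 7-9 cols 3-4 -> outside (col miss)
  D: rows 8-9 cols 6-9 z=3 -> covers; best now A (z=1)
Winner: A at z=1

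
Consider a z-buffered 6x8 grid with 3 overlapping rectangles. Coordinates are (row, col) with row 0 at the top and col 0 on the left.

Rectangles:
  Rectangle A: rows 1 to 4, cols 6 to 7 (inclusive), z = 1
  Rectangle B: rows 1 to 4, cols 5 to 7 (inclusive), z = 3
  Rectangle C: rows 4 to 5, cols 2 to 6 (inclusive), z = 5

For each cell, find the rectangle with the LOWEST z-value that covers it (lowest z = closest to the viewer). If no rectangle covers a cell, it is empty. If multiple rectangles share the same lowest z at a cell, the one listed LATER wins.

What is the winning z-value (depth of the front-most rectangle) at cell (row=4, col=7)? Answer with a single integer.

Answer: 1

Derivation:
Check cell (4,7):
  A: rows 1-4 cols 6-7 z=1 -> covers; best now A (z=1)
  B: rows 1-4 cols 5-7 z=3 -> covers; best now A (z=1)
  C: rows 4-5 cols 2-6 -> outside (col miss)
Winner: A at z=1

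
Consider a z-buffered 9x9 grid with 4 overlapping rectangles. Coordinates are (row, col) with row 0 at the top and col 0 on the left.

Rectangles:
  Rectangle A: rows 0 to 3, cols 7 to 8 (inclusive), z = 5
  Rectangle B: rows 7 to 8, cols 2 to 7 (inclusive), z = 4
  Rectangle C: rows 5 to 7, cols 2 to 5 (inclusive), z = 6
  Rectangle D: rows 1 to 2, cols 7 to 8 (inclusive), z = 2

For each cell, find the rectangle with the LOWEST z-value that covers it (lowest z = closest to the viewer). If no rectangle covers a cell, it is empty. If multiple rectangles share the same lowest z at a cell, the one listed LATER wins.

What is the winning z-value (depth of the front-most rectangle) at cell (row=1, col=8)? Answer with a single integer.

Answer: 2

Derivation:
Check cell (1,8):
  A: rows 0-3 cols 7-8 z=5 -> covers; best now A (z=5)
  B: rows 7-8 cols 2-7 -> outside (row miss)
  C: rows 5-7 cols 2-5 -> outside (row miss)
  D: rows 1-2 cols 7-8 z=2 -> covers; best now D (z=2)
Winner: D at z=2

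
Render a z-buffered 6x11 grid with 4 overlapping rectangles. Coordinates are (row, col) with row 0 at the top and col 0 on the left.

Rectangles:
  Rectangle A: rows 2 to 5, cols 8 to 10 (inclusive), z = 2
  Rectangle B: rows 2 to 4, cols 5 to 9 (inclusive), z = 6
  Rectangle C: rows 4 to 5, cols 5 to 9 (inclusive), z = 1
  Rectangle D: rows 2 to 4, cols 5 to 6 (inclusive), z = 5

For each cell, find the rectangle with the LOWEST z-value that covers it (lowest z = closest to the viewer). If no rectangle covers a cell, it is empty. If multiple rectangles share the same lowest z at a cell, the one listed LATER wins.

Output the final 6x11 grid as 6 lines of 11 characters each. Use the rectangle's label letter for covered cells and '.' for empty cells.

...........
...........
.....DDBAAA
.....DDBAAA
.....CCCCCA
.....CCCCCA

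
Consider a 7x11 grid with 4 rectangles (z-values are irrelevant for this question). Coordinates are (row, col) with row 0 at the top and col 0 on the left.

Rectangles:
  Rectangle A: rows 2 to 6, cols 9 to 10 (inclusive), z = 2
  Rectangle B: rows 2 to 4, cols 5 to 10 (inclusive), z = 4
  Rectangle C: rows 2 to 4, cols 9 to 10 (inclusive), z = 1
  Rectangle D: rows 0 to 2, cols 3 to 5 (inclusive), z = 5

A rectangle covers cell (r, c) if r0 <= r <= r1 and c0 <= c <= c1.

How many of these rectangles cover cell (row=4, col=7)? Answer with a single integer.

Check cell (4,7):
  A: rows 2-6 cols 9-10 -> outside (col miss)
  B: rows 2-4 cols 5-10 -> covers
  C: rows 2-4 cols 9-10 -> outside (col miss)
  D: rows 0-2 cols 3-5 -> outside (row miss)
Count covering = 1

Answer: 1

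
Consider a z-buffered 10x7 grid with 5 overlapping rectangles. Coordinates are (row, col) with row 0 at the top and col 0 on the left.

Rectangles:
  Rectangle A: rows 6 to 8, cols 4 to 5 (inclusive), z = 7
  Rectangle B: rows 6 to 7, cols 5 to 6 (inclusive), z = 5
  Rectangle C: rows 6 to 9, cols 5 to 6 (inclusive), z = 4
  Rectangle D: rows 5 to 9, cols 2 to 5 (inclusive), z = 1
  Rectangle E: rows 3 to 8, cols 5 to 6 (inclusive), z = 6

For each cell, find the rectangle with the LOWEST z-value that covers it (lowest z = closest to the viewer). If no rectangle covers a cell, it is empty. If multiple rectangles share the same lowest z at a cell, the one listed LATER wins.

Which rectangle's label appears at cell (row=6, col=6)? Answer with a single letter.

Check cell (6,6):
  A: rows 6-8 cols 4-5 -> outside (col miss)
  B: rows 6-7 cols 5-6 z=5 -> covers; best now B (z=5)
  C: rows 6-9 cols 5-6 z=4 -> covers; best now C (z=4)
  D: rows 5-9 cols 2-5 -> outside (col miss)
  E: rows 3-8 cols 5-6 z=6 -> covers; best now C (z=4)
Winner: C at z=4

Answer: C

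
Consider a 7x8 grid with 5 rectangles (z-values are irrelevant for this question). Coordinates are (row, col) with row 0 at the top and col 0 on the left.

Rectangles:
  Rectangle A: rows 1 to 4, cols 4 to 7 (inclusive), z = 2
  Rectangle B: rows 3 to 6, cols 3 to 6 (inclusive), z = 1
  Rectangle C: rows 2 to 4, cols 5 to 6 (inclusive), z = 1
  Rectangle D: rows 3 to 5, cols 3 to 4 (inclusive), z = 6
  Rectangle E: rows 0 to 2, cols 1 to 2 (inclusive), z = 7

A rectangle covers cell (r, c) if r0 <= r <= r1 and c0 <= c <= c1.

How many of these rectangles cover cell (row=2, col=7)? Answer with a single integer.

Check cell (2,7):
  A: rows 1-4 cols 4-7 -> covers
  B: rows 3-6 cols 3-6 -> outside (row miss)
  C: rows 2-4 cols 5-6 -> outside (col miss)
  D: rows 3-5 cols 3-4 -> outside (row miss)
  E: rows 0-2 cols 1-2 -> outside (col miss)
Count covering = 1

Answer: 1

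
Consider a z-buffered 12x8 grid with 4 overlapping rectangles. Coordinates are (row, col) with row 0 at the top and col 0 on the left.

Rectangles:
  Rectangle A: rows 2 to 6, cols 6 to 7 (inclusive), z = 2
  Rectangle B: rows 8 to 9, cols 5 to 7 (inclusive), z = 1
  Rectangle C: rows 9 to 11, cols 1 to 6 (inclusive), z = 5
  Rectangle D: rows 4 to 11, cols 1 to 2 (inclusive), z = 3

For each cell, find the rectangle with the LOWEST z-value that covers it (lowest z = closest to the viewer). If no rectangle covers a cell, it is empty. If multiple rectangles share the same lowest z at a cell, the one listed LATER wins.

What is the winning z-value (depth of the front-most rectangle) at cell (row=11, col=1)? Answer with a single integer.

Answer: 3

Derivation:
Check cell (11,1):
  A: rows 2-6 cols 6-7 -> outside (row miss)
  B: rows 8-9 cols 5-7 -> outside (row miss)
  C: rows 9-11 cols 1-6 z=5 -> covers; best now C (z=5)
  D: rows 4-11 cols 1-2 z=3 -> covers; best now D (z=3)
Winner: D at z=3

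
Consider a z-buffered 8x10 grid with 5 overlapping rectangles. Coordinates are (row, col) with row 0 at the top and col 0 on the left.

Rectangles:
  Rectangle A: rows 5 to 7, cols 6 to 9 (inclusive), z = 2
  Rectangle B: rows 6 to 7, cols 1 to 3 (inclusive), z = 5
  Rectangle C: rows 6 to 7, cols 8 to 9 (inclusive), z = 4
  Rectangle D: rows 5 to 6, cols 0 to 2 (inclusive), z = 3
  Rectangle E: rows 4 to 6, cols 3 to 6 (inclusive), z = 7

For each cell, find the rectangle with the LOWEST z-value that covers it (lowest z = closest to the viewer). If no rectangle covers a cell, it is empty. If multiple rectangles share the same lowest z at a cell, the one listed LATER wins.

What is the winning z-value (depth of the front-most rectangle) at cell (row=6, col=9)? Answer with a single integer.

Answer: 2

Derivation:
Check cell (6,9):
  A: rows 5-7 cols 6-9 z=2 -> covers; best now A (z=2)
  B: rows 6-7 cols 1-3 -> outside (col miss)
  C: rows 6-7 cols 8-9 z=4 -> covers; best now A (z=2)
  D: rows 5-6 cols 0-2 -> outside (col miss)
  E: rows 4-6 cols 3-6 -> outside (col miss)
Winner: A at z=2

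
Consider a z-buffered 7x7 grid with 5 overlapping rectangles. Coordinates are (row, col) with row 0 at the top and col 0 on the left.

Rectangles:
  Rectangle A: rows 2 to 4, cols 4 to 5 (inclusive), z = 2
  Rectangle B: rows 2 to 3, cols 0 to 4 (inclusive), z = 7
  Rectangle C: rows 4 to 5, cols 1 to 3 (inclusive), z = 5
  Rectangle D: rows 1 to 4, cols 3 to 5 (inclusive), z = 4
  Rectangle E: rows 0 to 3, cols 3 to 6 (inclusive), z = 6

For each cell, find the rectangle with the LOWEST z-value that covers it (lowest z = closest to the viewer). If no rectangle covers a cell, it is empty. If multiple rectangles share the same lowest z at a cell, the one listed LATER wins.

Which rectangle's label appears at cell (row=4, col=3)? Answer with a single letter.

Check cell (4,3):
  A: rows 2-4 cols 4-5 -> outside (col miss)
  B: rows 2-3 cols 0-4 -> outside (row miss)
  C: rows 4-5 cols 1-3 z=5 -> covers; best now C (z=5)
  D: rows 1-4 cols 3-5 z=4 -> covers; best now D (z=4)
  E: rows 0-3 cols 3-6 -> outside (row miss)
Winner: D at z=4

Answer: D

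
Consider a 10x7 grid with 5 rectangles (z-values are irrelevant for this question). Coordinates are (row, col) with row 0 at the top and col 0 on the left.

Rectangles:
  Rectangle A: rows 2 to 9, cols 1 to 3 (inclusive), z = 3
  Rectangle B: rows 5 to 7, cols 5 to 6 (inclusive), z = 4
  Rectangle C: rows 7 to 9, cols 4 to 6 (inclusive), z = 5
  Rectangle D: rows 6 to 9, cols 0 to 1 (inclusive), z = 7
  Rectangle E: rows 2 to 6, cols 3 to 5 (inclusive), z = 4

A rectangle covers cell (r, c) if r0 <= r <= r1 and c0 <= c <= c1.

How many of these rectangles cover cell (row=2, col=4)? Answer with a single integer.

Check cell (2,4):
  A: rows 2-9 cols 1-3 -> outside (col miss)
  B: rows 5-7 cols 5-6 -> outside (row miss)
  C: rows 7-9 cols 4-6 -> outside (row miss)
  D: rows 6-9 cols 0-1 -> outside (row miss)
  E: rows 2-6 cols 3-5 -> covers
Count covering = 1

Answer: 1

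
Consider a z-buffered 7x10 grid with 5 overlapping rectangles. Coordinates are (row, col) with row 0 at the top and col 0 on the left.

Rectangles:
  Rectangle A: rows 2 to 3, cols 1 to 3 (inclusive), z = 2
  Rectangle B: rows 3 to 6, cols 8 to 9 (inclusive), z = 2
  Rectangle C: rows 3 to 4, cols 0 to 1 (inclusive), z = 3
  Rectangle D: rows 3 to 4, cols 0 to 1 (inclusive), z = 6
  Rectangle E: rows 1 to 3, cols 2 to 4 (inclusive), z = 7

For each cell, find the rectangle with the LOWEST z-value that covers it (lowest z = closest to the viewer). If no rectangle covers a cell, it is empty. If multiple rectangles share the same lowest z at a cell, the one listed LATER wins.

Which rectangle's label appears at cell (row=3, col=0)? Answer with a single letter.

Check cell (3,0):
  A: rows 2-3 cols 1-3 -> outside (col miss)
  B: rows 3-6 cols 8-9 -> outside (col miss)
  C: rows 3-4 cols 0-1 z=3 -> covers; best now C (z=3)
  D: rows 3-4 cols 0-1 z=6 -> covers; best now C (z=3)
  E: rows 1-3 cols 2-4 -> outside (col miss)
Winner: C at z=3

Answer: C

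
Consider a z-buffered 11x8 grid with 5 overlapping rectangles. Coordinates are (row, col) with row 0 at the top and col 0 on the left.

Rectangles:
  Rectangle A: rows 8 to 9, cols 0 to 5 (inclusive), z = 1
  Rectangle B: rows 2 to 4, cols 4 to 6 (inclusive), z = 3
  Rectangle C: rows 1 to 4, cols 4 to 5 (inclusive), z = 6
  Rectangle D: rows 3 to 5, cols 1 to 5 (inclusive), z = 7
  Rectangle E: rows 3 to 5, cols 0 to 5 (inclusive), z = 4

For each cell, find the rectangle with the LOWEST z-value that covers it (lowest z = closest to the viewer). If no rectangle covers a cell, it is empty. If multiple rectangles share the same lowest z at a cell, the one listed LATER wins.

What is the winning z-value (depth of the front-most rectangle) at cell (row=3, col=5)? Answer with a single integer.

Answer: 3

Derivation:
Check cell (3,5):
  A: rows 8-9 cols 0-5 -> outside (row miss)
  B: rows 2-4 cols 4-6 z=3 -> covers; best now B (z=3)
  C: rows 1-4 cols 4-5 z=6 -> covers; best now B (z=3)
  D: rows 3-5 cols 1-5 z=7 -> covers; best now B (z=3)
  E: rows 3-5 cols 0-5 z=4 -> covers; best now B (z=3)
Winner: B at z=3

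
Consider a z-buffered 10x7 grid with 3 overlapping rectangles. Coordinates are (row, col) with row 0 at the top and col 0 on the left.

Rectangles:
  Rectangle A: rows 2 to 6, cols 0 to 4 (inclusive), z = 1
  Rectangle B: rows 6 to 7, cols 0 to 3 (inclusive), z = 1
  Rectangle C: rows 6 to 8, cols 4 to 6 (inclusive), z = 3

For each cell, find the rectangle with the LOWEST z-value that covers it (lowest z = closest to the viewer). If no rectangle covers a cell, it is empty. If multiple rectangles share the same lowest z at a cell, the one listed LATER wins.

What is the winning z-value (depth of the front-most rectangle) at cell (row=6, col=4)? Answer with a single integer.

Answer: 1

Derivation:
Check cell (6,4):
  A: rows 2-6 cols 0-4 z=1 -> covers; best now A (z=1)
  B: rows 6-7 cols 0-3 -> outside (col miss)
  C: rows 6-8 cols 4-6 z=3 -> covers; best now A (z=1)
Winner: A at z=1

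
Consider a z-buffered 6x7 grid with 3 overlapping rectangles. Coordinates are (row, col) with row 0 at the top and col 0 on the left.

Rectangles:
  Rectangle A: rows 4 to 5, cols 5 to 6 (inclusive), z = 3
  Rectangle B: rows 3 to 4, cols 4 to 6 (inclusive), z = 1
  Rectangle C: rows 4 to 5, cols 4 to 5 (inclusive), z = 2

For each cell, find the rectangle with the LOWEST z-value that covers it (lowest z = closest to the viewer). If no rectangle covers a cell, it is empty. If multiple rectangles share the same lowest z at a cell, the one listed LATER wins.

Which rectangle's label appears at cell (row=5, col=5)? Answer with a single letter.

Answer: C

Derivation:
Check cell (5,5):
  A: rows 4-5 cols 5-6 z=3 -> covers; best now A (z=3)
  B: rows 3-4 cols 4-6 -> outside (row miss)
  C: rows 4-5 cols 4-5 z=2 -> covers; best now C (z=2)
Winner: C at z=2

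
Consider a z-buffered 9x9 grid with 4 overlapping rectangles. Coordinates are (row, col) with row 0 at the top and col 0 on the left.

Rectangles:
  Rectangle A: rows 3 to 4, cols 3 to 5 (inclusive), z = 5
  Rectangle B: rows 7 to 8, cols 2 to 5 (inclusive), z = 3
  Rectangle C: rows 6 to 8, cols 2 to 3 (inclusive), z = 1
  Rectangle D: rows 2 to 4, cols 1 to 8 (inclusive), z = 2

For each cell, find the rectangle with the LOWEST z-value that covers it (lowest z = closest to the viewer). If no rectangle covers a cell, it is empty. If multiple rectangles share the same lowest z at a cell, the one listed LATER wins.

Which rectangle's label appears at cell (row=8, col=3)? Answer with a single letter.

Answer: C

Derivation:
Check cell (8,3):
  A: rows 3-4 cols 3-5 -> outside (row miss)
  B: rows 7-8 cols 2-5 z=3 -> covers; best now B (z=3)
  C: rows 6-8 cols 2-3 z=1 -> covers; best now C (z=1)
  D: rows 2-4 cols 1-8 -> outside (row miss)
Winner: C at z=1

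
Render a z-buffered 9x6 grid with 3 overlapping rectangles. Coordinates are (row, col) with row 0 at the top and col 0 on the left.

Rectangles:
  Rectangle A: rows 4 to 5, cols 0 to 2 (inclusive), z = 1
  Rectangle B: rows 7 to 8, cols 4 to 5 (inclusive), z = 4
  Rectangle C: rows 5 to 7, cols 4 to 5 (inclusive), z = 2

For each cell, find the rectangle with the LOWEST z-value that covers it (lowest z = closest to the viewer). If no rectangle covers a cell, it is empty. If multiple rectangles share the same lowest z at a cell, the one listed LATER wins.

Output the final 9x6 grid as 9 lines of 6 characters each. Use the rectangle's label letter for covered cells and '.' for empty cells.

......
......
......
......
AAA...
AAA.CC
....CC
....CC
....BB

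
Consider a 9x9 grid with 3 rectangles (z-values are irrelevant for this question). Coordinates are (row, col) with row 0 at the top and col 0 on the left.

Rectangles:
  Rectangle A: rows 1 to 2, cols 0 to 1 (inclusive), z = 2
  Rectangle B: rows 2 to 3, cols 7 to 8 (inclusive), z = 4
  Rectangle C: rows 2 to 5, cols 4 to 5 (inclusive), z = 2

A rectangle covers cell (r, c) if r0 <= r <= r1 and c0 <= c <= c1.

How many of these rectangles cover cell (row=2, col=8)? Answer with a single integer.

Check cell (2,8):
  A: rows 1-2 cols 0-1 -> outside (col miss)
  B: rows 2-3 cols 7-8 -> covers
  C: rows 2-5 cols 4-5 -> outside (col miss)
Count covering = 1

Answer: 1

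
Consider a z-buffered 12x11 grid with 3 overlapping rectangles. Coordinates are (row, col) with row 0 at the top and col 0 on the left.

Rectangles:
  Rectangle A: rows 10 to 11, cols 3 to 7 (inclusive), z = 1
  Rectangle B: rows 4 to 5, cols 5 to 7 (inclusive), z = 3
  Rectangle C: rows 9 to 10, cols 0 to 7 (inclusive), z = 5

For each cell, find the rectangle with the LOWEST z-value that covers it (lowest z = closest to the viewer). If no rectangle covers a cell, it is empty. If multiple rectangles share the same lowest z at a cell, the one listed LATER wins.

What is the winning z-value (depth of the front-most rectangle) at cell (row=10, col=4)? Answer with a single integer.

Check cell (10,4):
  A: rows 10-11 cols 3-7 z=1 -> covers; best now A (z=1)
  B: rows 4-5 cols 5-7 -> outside (row miss)
  C: rows 9-10 cols 0-7 z=5 -> covers; best now A (z=1)
Winner: A at z=1

Answer: 1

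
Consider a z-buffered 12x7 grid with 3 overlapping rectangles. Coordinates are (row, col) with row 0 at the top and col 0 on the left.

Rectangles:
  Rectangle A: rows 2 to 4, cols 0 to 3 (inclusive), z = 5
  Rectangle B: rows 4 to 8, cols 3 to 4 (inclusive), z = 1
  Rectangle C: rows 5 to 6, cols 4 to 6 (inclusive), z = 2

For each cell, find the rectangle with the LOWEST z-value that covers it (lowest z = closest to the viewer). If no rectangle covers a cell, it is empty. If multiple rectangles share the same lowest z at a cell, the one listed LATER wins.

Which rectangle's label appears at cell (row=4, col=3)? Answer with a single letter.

Check cell (4,3):
  A: rows 2-4 cols 0-3 z=5 -> covers; best now A (z=5)
  B: rows 4-8 cols 3-4 z=1 -> covers; best now B (z=1)
  C: rows 5-6 cols 4-6 -> outside (row miss)
Winner: B at z=1

Answer: B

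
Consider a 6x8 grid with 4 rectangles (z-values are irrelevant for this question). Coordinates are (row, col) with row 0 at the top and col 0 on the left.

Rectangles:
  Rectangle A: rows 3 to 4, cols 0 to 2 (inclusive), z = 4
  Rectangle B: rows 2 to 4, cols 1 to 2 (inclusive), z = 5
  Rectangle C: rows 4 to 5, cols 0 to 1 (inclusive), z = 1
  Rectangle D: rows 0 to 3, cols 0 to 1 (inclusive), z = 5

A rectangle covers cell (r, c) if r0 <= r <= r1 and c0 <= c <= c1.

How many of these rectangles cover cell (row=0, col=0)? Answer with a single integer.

Answer: 1

Derivation:
Check cell (0,0):
  A: rows 3-4 cols 0-2 -> outside (row miss)
  B: rows 2-4 cols 1-2 -> outside (row miss)
  C: rows 4-5 cols 0-1 -> outside (row miss)
  D: rows 0-3 cols 0-1 -> covers
Count covering = 1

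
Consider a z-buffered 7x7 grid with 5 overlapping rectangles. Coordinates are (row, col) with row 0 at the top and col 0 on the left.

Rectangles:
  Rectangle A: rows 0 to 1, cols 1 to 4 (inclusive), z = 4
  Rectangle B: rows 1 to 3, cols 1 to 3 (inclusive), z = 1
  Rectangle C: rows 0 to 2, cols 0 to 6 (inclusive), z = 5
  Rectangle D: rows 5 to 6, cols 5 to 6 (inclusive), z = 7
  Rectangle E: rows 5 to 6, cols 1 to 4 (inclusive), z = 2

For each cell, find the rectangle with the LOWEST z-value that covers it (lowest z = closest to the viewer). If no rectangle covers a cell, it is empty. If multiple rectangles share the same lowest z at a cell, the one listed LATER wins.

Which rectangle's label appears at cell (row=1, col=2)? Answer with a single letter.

Answer: B

Derivation:
Check cell (1,2):
  A: rows 0-1 cols 1-4 z=4 -> covers; best now A (z=4)
  B: rows 1-3 cols 1-3 z=1 -> covers; best now B (z=1)
  C: rows 0-2 cols 0-6 z=5 -> covers; best now B (z=1)
  D: rows 5-6 cols 5-6 -> outside (row miss)
  E: rows 5-6 cols 1-4 -> outside (row miss)
Winner: B at z=1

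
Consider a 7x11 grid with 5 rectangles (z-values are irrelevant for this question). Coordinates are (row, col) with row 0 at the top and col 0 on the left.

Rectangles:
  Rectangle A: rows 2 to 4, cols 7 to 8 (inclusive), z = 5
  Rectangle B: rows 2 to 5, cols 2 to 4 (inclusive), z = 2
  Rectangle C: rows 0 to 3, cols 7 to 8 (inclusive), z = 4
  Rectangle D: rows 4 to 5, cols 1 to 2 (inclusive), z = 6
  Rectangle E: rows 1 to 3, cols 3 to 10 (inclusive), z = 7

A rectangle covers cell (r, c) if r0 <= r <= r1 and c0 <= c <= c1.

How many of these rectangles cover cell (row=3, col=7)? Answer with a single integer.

Check cell (3,7):
  A: rows 2-4 cols 7-8 -> covers
  B: rows 2-5 cols 2-4 -> outside (col miss)
  C: rows 0-3 cols 7-8 -> covers
  D: rows 4-5 cols 1-2 -> outside (row miss)
  E: rows 1-3 cols 3-10 -> covers
Count covering = 3

Answer: 3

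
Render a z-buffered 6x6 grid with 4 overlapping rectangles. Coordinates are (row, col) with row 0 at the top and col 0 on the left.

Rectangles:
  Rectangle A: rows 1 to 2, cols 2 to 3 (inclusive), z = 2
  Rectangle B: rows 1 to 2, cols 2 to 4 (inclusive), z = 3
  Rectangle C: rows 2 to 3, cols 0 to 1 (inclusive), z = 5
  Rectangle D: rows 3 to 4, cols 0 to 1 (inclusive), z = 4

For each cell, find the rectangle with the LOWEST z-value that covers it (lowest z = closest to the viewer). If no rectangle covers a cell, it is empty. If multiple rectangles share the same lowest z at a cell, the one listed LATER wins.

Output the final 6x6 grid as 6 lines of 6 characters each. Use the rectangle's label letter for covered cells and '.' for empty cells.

......
..AAB.
CCAAB.
DD....
DD....
......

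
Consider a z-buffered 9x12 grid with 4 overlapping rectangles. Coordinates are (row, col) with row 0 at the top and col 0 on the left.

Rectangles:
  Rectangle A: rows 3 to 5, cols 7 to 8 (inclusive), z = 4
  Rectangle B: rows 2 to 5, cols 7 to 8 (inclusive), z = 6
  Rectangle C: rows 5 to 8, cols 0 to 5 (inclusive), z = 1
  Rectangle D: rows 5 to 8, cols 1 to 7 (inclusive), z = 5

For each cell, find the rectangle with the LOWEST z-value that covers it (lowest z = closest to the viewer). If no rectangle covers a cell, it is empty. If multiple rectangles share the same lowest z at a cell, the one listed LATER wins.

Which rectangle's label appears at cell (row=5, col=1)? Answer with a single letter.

Check cell (5,1):
  A: rows 3-5 cols 7-8 -> outside (col miss)
  B: rows 2-5 cols 7-8 -> outside (col miss)
  C: rows 5-8 cols 0-5 z=1 -> covers; best now C (z=1)
  D: rows 5-8 cols 1-7 z=5 -> covers; best now C (z=1)
Winner: C at z=1

Answer: C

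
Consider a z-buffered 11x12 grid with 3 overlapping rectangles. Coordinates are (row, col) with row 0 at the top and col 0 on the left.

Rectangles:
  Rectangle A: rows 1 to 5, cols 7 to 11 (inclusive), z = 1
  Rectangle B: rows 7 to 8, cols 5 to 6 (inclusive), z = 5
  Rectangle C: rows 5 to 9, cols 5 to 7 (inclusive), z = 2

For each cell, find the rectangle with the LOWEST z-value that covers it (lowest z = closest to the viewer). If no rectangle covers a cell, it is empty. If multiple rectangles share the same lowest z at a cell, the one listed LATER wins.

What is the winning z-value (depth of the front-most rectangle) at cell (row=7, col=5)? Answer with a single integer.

Answer: 2

Derivation:
Check cell (7,5):
  A: rows 1-5 cols 7-11 -> outside (row miss)
  B: rows 7-8 cols 5-6 z=5 -> covers; best now B (z=5)
  C: rows 5-9 cols 5-7 z=2 -> covers; best now C (z=2)
Winner: C at z=2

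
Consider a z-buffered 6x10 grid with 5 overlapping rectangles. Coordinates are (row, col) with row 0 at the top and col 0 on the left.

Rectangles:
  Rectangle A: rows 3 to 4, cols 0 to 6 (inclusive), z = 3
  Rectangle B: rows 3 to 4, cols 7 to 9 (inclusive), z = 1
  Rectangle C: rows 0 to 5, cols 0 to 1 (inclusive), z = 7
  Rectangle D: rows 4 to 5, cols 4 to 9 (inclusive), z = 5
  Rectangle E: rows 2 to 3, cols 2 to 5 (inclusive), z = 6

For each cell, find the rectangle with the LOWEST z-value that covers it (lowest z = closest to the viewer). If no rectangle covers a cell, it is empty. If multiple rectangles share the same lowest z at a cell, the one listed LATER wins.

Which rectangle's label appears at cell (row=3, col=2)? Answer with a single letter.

Check cell (3,2):
  A: rows 3-4 cols 0-6 z=3 -> covers; best now A (z=3)
  B: rows 3-4 cols 7-9 -> outside (col miss)
  C: rows 0-5 cols 0-1 -> outside (col miss)
  D: rows 4-5 cols 4-9 -> outside (row miss)
  E: rows 2-3 cols 2-5 z=6 -> covers; best now A (z=3)
Winner: A at z=3

Answer: A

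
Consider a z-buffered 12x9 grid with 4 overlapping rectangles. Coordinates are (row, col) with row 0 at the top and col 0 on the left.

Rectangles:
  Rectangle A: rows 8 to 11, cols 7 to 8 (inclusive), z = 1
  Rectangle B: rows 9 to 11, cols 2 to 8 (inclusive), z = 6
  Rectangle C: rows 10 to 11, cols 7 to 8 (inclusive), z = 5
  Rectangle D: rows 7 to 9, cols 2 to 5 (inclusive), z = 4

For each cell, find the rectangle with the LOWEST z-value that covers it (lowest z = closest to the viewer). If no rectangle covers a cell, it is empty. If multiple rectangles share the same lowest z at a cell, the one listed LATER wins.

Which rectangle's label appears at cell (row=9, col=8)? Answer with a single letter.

Check cell (9,8):
  A: rows 8-11 cols 7-8 z=1 -> covers; best now A (z=1)
  B: rows 9-11 cols 2-8 z=6 -> covers; best now A (z=1)
  C: rows 10-11 cols 7-8 -> outside (row miss)
  D: rows 7-9 cols 2-5 -> outside (col miss)
Winner: A at z=1

Answer: A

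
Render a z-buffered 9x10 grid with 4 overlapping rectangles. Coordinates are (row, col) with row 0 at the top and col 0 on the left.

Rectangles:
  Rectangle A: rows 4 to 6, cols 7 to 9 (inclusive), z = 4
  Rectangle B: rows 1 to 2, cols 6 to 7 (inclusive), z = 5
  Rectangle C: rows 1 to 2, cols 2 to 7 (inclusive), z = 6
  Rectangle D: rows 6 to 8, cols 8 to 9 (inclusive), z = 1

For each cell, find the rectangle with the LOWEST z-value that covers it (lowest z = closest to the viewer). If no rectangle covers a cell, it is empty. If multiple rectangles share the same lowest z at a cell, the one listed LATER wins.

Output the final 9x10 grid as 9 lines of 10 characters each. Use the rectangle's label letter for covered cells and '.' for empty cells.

..........
..CCCCBB..
..CCCCBB..
..........
.......AAA
.......AAA
.......ADD
........DD
........DD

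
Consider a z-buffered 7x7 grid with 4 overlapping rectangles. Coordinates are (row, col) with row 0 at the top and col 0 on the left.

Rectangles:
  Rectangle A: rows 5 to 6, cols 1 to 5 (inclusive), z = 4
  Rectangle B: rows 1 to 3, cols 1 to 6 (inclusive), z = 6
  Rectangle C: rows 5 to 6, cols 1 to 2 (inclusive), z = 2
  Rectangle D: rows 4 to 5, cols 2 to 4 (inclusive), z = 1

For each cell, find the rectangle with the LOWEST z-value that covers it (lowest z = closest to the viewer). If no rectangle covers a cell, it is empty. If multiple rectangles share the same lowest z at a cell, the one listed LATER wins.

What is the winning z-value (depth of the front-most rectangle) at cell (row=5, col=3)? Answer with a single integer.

Answer: 1

Derivation:
Check cell (5,3):
  A: rows 5-6 cols 1-5 z=4 -> covers; best now A (z=4)
  B: rows 1-3 cols 1-6 -> outside (row miss)
  C: rows 5-6 cols 1-2 -> outside (col miss)
  D: rows 4-5 cols 2-4 z=1 -> covers; best now D (z=1)
Winner: D at z=1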